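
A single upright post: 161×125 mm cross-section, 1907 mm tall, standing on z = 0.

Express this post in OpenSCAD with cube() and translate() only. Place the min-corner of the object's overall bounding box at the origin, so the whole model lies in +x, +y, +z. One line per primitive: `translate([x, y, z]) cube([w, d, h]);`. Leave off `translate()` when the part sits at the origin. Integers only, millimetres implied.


cube([161, 125, 1907]);


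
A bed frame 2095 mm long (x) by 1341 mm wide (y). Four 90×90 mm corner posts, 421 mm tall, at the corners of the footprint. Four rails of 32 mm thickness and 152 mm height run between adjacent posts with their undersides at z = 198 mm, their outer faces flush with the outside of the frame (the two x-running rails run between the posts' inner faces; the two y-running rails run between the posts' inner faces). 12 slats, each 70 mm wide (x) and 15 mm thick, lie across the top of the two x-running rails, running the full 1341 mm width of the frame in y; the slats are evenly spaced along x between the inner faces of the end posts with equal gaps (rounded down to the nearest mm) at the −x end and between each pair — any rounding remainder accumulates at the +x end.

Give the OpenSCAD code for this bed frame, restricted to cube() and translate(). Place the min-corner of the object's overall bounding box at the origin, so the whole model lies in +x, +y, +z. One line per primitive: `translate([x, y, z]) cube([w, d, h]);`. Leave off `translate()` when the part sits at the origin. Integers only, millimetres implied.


cube([90, 90, 421]);
translate([0, 1251, 0]) cube([90, 90, 421]);
translate([2005, 0, 0]) cube([90, 90, 421]);
translate([2005, 1251, 0]) cube([90, 90, 421]);
translate([90, 0, 198]) cube([1915, 32, 152]);
translate([90, 1309, 198]) cube([1915, 32, 152]);
translate([0, 90, 198]) cube([32, 1161, 152]);
translate([2063, 90, 198]) cube([32, 1161, 152]);
translate([172, 0, 350]) cube([70, 1341, 15]);
translate([324, 0, 350]) cube([70, 1341, 15]);
translate([476, 0, 350]) cube([70, 1341, 15]);
translate([628, 0, 350]) cube([70, 1341, 15]);
translate([780, 0, 350]) cube([70, 1341, 15]);
translate([932, 0, 350]) cube([70, 1341, 15]);
translate([1084, 0, 350]) cube([70, 1341, 15]);
translate([1236, 0, 350]) cube([70, 1341, 15]);
translate([1388, 0, 350]) cube([70, 1341, 15]);
translate([1540, 0, 350]) cube([70, 1341, 15]);
translate([1692, 0, 350]) cube([70, 1341, 15]);
translate([1844, 0, 350]) cube([70, 1341, 15]);


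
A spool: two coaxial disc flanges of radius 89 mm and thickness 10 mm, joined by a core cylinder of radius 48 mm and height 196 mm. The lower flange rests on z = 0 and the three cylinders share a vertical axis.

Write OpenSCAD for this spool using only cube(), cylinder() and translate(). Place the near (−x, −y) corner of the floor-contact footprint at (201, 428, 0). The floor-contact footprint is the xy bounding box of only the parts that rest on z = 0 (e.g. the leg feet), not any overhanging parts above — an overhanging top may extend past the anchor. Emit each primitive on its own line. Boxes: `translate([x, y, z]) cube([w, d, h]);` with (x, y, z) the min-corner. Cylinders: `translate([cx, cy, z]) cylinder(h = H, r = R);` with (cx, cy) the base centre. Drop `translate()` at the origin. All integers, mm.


translate([290, 517, 0]) cylinder(h = 10, r = 89);
translate([290, 517, 10]) cylinder(h = 196, r = 48);
translate([290, 517, 206]) cylinder(h = 10, r = 89);


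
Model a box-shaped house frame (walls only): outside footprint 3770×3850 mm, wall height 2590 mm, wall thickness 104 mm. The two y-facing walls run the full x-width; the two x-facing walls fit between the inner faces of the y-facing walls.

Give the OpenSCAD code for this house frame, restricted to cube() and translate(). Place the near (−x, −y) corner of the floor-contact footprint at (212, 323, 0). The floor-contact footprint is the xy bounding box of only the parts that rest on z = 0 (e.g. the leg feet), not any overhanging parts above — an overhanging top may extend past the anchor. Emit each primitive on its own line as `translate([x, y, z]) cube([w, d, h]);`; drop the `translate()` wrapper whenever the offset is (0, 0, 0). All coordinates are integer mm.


translate([212, 323, 0]) cube([3770, 104, 2590]);
translate([212, 4069, 0]) cube([3770, 104, 2590]);
translate([212, 427, 0]) cube([104, 3642, 2590]);
translate([3878, 427, 0]) cube([104, 3642, 2590]);


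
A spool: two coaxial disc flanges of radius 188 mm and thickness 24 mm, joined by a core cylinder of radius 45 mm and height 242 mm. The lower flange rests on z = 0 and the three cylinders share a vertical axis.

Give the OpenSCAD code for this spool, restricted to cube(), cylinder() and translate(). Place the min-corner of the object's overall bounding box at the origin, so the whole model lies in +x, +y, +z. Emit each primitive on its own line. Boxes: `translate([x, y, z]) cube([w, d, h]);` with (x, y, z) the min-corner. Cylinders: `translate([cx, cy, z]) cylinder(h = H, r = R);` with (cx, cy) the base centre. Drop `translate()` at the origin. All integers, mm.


translate([188, 188, 0]) cylinder(h = 24, r = 188);
translate([188, 188, 24]) cylinder(h = 242, r = 45);
translate([188, 188, 266]) cylinder(h = 24, r = 188);


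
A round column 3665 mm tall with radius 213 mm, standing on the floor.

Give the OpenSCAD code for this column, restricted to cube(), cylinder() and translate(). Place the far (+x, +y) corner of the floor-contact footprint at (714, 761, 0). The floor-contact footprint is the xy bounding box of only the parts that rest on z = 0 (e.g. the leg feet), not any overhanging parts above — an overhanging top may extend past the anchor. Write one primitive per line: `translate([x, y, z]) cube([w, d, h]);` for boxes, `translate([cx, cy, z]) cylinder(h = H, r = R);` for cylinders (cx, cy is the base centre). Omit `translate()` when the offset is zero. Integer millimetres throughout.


translate([501, 548, 0]) cylinder(h = 3665, r = 213);


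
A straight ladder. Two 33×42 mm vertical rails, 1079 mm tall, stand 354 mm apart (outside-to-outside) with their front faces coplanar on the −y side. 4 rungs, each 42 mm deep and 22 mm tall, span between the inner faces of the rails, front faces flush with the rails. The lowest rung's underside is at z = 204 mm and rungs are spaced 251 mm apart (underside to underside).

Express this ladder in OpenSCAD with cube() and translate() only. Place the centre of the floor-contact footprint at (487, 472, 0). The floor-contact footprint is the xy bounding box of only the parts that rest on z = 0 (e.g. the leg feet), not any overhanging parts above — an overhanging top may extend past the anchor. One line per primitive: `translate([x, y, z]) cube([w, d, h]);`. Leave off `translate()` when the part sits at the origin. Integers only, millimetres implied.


translate([310, 451, 0]) cube([33, 42, 1079]);
translate([631, 451, 0]) cube([33, 42, 1079]);
translate([343, 451, 204]) cube([288, 42, 22]);
translate([343, 451, 455]) cube([288, 42, 22]);
translate([343, 451, 706]) cube([288, 42, 22]);
translate([343, 451, 957]) cube([288, 42, 22]);


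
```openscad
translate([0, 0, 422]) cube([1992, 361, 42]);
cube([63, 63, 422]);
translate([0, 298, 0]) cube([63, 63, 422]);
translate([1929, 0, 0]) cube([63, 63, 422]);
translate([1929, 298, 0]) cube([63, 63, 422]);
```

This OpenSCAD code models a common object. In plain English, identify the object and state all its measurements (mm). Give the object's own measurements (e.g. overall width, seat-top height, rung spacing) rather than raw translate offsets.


A bench: a 1992×361 mm seat slab, 42 mm thick, top at z = 464 mm, on four 63×63 mm square legs flush with the seat corners and standing on z = 0.


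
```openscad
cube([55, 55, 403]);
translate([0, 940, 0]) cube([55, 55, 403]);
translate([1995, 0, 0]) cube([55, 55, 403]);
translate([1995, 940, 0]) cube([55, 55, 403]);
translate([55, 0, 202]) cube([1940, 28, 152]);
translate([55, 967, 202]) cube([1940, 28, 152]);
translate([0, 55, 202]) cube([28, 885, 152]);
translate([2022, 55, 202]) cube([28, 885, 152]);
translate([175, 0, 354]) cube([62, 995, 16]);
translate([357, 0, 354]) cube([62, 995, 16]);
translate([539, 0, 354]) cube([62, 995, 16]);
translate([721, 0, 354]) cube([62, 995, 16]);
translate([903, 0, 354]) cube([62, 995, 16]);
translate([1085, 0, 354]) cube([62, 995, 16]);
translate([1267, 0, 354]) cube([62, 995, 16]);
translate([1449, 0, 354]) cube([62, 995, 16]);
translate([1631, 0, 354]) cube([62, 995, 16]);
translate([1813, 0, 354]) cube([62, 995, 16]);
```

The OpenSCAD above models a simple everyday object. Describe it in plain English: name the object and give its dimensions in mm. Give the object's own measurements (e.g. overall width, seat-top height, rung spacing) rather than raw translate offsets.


A bed frame 2050 mm long (x) by 995 mm wide (y). Four 55×55 mm corner posts, 403 mm tall, at the corners of the footprint. Four rails of 28 mm thickness and 152 mm height run between adjacent posts with their undersides at z = 202 mm, their outer faces flush with the outside of the frame (the two x-running rails run between the posts' inner faces; the two y-running rails run between the posts' inner faces). 10 slats, each 62 mm wide (x) and 16 mm thick, lie across the top of the two x-running rails, running the full 995 mm width of the frame in y; along x they sit between the end posts with a 120 mm gap after the −x posts and between neighbouring slats and before the +x posts.


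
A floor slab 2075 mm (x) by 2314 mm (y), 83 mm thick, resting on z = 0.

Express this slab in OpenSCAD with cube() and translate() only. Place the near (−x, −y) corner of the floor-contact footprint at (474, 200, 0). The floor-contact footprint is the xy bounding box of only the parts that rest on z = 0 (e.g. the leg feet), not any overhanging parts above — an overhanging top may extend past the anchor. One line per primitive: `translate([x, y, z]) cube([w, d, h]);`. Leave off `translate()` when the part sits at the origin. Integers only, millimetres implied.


translate([474, 200, 0]) cube([2075, 2314, 83]);


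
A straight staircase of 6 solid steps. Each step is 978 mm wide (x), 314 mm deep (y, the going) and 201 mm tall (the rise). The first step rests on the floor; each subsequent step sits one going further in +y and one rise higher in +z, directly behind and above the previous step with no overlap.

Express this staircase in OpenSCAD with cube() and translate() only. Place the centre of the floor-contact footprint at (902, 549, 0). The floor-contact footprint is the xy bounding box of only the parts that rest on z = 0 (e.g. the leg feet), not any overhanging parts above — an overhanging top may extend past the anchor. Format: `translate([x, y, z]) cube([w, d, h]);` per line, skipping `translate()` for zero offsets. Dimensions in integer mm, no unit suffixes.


translate([413, 392, 0]) cube([978, 314, 201]);
translate([413, 706, 201]) cube([978, 314, 201]);
translate([413, 1020, 402]) cube([978, 314, 201]);
translate([413, 1334, 603]) cube([978, 314, 201]);
translate([413, 1648, 804]) cube([978, 314, 201]);
translate([413, 1962, 1005]) cube([978, 314, 201]);


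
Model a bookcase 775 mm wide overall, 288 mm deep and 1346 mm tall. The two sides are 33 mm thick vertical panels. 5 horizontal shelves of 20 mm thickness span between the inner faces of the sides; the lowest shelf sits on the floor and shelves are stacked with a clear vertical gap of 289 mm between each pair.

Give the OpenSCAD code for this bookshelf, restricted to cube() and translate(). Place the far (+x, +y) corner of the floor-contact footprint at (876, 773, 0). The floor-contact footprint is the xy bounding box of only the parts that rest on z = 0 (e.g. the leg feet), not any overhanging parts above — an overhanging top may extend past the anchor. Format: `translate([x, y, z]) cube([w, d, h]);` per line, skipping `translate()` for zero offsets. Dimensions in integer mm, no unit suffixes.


translate([101, 485, 0]) cube([33, 288, 1346]);
translate([843, 485, 0]) cube([33, 288, 1346]);
translate([134, 485, 0]) cube([709, 288, 20]);
translate([134, 485, 309]) cube([709, 288, 20]);
translate([134, 485, 618]) cube([709, 288, 20]);
translate([134, 485, 927]) cube([709, 288, 20]);
translate([134, 485, 1236]) cube([709, 288, 20]);


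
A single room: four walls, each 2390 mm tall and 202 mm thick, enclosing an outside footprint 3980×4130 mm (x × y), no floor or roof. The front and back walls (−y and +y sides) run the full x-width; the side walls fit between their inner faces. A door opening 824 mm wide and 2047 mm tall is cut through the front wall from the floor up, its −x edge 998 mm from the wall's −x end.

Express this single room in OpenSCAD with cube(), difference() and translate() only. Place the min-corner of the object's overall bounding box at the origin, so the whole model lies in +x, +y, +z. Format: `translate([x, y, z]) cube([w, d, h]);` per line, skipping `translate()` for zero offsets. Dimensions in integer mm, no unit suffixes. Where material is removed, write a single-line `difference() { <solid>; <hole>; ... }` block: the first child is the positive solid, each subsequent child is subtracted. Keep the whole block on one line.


difference() { cube([3980, 202, 2390]); translate([998, 0, 0]) cube([824, 202, 2047]); }
translate([0, 3928, 0]) cube([3980, 202, 2390]);
translate([0, 202, 0]) cube([202, 3726, 2390]);
translate([3778, 202, 0]) cube([202, 3726, 2390]);


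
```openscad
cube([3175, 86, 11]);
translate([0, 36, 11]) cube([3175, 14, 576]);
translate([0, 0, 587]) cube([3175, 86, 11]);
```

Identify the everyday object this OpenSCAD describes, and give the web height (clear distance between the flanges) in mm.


An I-beam. The web height is 576 mm.

Two wide flanges with a thin centred web — an I-beam. Overall 598 mm minus two 11 mm flanges gives a web of 598 − 2·11 = 576 mm.


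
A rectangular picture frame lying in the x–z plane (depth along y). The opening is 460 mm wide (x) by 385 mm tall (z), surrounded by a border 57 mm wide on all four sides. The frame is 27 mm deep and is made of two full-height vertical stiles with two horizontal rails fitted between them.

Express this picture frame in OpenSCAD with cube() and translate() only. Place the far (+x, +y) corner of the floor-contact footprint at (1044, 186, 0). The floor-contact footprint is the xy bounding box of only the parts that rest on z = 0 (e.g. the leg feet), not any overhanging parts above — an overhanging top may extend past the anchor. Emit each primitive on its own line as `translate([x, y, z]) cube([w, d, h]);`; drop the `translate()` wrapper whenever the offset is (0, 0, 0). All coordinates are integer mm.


translate([470, 159, 0]) cube([57, 27, 499]);
translate([987, 159, 0]) cube([57, 27, 499]);
translate([527, 159, 0]) cube([460, 27, 57]);
translate([527, 159, 442]) cube([460, 27, 57]);


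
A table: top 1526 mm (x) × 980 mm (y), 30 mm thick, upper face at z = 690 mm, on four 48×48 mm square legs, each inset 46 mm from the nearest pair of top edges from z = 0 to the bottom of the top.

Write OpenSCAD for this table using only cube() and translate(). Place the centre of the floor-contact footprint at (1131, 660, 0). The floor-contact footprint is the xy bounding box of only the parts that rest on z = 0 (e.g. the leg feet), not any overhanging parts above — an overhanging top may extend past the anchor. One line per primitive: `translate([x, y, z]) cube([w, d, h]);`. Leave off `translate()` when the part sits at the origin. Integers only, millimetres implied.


translate([368, 170, 660]) cube([1526, 980, 30]);
translate([414, 216, 0]) cube([48, 48, 660]);
translate([1800, 216, 0]) cube([48, 48, 660]);
translate([414, 1056, 0]) cube([48, 48, 660]);
translate([1800, 1056, 0]) cube([48, 48, 660]);


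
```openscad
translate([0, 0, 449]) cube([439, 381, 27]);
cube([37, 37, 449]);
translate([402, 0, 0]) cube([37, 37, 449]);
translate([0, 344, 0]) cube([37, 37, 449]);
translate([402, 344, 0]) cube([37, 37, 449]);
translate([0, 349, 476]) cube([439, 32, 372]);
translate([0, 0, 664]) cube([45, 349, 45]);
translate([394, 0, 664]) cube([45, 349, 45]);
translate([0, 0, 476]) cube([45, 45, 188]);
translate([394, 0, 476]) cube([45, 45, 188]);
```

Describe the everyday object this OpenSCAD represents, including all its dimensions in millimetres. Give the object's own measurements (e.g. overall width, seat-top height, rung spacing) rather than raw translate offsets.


A chair. The seat is a 439×381×27 mm slab with its top at z = 476 mm, on four 37×37 mm corner legs (flush with the seat edges, standing on z = 0). A flat backrest 32 mm thick, 372 mm tall, spans the full seat width and rises from the seat top along its +y edge, rear face flush with the rear of the seat. Two armrests of 45×45 mm section run along each side from the seat's front edge to the front of the backrest, top faces 233 mm above the seat top and outer faces flush with the seat's x-edges; a 45×45 mm post under the front of each armrest stands on the seat at the front corner.


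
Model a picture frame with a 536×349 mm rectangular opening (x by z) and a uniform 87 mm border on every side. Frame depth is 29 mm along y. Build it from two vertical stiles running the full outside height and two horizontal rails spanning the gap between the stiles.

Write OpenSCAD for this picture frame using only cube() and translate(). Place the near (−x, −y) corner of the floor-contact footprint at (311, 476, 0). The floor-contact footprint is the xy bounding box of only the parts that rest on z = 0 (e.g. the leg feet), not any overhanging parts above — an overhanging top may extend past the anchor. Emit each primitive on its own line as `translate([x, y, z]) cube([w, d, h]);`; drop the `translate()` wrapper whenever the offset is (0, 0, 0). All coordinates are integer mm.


translate([311, 476, 0]) cube([87, 29, 523]);
translate([934, 476, 0]) cube([87, 29, 523]);
translate([398, 476, 0]) cube([536, 29, 87]);
translate([398, 476, 436]) cube([536, 29, 87]);


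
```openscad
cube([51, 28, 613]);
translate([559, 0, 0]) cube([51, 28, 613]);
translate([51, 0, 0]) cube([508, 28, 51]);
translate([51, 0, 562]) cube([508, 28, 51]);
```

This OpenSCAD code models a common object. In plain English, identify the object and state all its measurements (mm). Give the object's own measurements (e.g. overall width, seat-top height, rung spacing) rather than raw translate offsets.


A rectangular picture frame lying in the x–z plane (depth along y). The opening is 508 mm wide (x) by 511 mm tall (z), surrounded by a border 51 mm wide on all four sides. The frame is 28 mm deep and is made of two full-height vertical stiles with two horizontal rails fitted between them.


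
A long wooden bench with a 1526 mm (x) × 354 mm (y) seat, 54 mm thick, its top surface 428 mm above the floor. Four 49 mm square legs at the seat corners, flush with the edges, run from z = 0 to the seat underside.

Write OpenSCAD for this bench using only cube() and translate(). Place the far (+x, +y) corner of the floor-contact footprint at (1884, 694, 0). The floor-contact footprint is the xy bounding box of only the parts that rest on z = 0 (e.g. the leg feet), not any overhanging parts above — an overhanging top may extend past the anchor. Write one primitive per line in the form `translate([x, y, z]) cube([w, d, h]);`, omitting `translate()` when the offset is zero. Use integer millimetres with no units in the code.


// leg_h = 428 − 54 = 374
translate([358, 340, 374]) cube([1526, 354, 54]);
translate([358, 340, 0]) cube([49, 49, 374]);
translate([358, 645, 0]) cube([49, 49, 374]);
translate([1835, 340, 0]) cube([49, 49, 374]);
translate([1835, 645, 0]) cube([49, 49, 374]);


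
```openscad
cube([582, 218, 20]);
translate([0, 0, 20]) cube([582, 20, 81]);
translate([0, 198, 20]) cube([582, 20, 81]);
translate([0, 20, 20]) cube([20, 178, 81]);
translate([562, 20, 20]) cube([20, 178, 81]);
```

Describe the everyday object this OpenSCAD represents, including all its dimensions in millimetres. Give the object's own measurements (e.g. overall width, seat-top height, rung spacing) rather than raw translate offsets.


An open-topped rectangular box: outside dimensions 582×218×101 mm, with a uniform wall and base thickness of 20 mm. The base is a full 582×218 slab on the floor; four walls sit on top of the base. The front and back walls (the −y and +y sides) span the full width; the two side walls fit between them.


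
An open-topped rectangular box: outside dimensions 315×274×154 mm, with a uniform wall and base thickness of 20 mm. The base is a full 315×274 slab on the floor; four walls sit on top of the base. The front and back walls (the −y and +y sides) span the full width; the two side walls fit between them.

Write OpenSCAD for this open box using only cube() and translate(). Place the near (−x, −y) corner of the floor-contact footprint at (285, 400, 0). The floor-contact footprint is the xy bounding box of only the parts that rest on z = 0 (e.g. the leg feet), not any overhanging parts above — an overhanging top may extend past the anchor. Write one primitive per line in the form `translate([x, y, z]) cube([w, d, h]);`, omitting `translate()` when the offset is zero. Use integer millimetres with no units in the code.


translate([285, 400, 0]) cube([315, 274, 20]);
translate([285, 400, 20]) cube([315, 20, 134]);
translate([285, 654, 20]) cube([315, 20, 134]);
translate([285, 420, 20]) cube([20, 234, 134]);
translate([580, 420, 20]) cube([20, 234, 134]);


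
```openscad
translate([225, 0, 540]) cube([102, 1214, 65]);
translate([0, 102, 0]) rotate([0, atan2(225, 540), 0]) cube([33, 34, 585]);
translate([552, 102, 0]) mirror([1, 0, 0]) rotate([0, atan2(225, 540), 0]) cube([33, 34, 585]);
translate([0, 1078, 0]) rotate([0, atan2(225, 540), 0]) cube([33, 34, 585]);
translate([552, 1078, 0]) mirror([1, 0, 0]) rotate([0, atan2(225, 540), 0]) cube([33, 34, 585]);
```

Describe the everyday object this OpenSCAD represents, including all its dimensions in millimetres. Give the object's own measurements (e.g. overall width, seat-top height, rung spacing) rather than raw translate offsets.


A sawhorse. A 102×1214×65 mm beam (x, y, z) sits on two A-frame leg pairs. Each pair is two raked legs of 33×34 mm section (34 mm along y) splaying symmetrically in x. Each leg rises 540 mm vertically over 225 mm of horizontal reach and is 585 mm long along its own axis. Every leg's outer bottom edge rests on the floor and its outer top edge meets a bottom edge of the beam — the left legs (tilting toward +x) meet the beam's −x bottom edge, the right legs (their mirror images, tilting toward −x) meet its +x bottom edge — so the leg tops tuck under the beam, the beam's underside is 540 mm above the floor, and the feet are 552 mm apart outside-to-outside with the beam centred between them. The two leg pairs are set in 102 mm from either end of the beam.


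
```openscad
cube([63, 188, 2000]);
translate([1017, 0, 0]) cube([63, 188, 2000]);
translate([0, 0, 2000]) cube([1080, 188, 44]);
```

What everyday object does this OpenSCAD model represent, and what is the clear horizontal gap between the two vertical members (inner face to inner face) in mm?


A door frame. The clear opening width is 954 mm.

Two 2000 mm tall posts with a header on top — a door frame. The left jamb is 63 mm wide at x = 0; the right jamb starts at x = 1017. The clear opening is 1017 − 63 = 954 mm.


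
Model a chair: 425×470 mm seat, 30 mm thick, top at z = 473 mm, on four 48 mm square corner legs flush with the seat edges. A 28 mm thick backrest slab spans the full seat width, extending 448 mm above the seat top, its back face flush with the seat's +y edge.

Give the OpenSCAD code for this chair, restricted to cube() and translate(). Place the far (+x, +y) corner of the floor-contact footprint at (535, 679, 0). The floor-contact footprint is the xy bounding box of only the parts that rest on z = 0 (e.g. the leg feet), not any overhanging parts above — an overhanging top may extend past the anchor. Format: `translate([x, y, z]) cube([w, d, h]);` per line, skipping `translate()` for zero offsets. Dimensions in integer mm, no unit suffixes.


translate([110, 209, 443]) cube([425, 470, 30]);
translate([110, 209, 0]) cube([48, 48, 443]);
translate([487, 209, 0]) cube([48, 48, 443]);
translate([110, 631, 0]) cube([48, 48, 443]);
translate([487, 631, 0]) cube([48, 48, 443]);
translate([110, 651, 473]) cube([425, 28, 448]);


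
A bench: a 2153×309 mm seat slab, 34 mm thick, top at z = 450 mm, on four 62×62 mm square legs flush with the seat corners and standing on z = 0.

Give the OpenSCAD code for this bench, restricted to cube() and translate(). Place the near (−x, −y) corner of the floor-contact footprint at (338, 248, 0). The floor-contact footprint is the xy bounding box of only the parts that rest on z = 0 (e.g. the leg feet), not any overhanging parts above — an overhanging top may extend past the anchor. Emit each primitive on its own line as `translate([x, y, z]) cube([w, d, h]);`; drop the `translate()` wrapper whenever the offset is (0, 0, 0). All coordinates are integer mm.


translate([338, 248, 416]) cube([2153, 309, 34]);
translate([338, 248, 0]) cube([62, 62, 416]);
translate([338, 495, 0]) cube([62, 62, 416]);
translate([2429, 248, 0]) cube([62, 62, 416]);
translate([2429, 495, 0]) cube([62, 62, 416]);


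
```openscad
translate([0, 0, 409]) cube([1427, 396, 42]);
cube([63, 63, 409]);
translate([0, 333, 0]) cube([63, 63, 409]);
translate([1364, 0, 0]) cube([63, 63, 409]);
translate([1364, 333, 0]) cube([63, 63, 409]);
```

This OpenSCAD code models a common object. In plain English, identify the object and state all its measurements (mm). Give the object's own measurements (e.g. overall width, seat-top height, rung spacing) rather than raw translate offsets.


A long wooden bench with a 1427 mm (x) × 396 mm (y) seat, 42 mm thick, its top surface 451 mm above the floor. Four 63 mm square legs at the seat corners, flush with the edges, run from z = 0 to the seat underside.


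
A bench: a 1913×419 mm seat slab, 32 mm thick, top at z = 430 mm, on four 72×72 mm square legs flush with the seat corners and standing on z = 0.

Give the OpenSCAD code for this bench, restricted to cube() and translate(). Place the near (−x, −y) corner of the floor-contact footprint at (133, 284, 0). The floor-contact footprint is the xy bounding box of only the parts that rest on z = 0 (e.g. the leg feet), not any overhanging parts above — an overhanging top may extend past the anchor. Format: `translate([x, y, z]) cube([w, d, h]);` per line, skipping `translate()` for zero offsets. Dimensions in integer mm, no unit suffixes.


translate([133, 284, 398]) cube([1913, 419, 32]);
translate([133, 284, 0]) cube([72, 72, 398]);
translate([133, 631, 0]) cube([72, 72, 398]);
translate([1974, 284, 0]) cube([72, 72, 398]);
translate([1974, 631, 0]) cube([72, 72, 398]);


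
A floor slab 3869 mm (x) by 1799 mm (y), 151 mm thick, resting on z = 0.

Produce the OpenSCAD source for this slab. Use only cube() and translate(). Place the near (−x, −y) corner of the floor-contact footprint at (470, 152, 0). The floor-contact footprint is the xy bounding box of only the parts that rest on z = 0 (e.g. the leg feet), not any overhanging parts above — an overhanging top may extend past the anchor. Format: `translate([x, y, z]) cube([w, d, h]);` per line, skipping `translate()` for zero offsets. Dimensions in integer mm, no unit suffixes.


translate([470, 152, 0]) cube([3869, 1799, 151]);


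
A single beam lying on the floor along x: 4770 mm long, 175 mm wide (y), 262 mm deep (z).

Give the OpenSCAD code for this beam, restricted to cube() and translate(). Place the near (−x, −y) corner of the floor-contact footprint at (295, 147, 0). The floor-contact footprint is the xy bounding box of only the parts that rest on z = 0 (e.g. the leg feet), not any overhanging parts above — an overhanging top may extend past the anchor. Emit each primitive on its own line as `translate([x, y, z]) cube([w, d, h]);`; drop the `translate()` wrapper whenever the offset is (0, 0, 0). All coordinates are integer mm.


translate([295, 147, 0]) cube([4770, 175, 262]);


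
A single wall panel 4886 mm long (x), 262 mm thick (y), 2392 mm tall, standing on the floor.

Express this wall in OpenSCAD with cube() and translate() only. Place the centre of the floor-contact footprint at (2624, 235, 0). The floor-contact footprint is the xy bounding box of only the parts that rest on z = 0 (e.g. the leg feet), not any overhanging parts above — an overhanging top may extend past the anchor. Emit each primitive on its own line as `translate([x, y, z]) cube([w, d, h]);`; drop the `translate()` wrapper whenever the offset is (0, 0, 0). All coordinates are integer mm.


translate([181, 104, 0]) cube([4886, 262, 2392]);


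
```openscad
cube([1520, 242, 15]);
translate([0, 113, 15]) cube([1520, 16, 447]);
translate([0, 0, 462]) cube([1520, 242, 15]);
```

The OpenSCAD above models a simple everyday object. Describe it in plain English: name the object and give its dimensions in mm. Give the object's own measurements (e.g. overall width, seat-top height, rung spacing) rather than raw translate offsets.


An I-beam lying along x, 1520 mm long. Overall section height 477 mm. Two flanges 242 mm wide (y) and 15 mm thick, one on the floor and one at the top; a web 16 mm thick runs between them, centred on the flange width.


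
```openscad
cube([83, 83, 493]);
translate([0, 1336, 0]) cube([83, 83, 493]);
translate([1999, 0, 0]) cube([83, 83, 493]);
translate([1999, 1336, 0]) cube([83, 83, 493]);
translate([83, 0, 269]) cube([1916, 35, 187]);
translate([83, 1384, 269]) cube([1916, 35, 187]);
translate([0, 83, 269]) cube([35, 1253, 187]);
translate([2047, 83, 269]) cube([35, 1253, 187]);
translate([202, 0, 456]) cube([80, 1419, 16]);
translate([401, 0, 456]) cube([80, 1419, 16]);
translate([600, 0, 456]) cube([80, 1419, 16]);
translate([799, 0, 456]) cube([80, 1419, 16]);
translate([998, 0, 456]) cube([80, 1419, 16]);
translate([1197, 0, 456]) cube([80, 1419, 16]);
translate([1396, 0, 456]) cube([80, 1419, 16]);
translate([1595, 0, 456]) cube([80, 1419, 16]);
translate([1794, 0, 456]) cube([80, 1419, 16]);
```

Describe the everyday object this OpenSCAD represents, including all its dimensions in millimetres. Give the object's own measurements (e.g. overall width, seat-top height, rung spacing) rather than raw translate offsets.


A bed frame 2082 mm long (x) by 1419 mm wide (y). Four 83×83 mm corner posts, 493 mm tall, at the corners of the footprint. Four rails of 35 mm thickness and 187 mm height run between adjacent posts with their undersides at z = 269 mm, their outer faces flush with the outside of the frame (the two x-running rails run between the posts' inner faces; the two y-running rails run between the posts' inner faces). 9 slats, each 80 mm wide (x) and 16 mm thick, lie across the top of the two x-running rails, running the full 1419 mm width of the frame in y; along x they sit between the end posts with a 119 mm gap after the −x posts and between neighbouring slats, leaving 125 mm before the +x posts.


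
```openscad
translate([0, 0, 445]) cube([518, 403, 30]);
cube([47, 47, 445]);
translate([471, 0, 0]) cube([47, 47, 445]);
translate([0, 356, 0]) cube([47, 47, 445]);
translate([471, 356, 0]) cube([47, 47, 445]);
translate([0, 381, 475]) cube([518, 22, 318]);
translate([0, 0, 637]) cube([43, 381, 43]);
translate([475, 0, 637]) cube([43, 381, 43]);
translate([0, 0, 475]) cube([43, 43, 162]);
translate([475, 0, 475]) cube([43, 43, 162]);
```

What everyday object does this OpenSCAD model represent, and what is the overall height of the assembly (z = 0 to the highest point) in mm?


A chair. The overall height is 793 mm.

A slab on four corner posts with a tall panel at the back — a chair. The seat slab sits at z = 445 with thickness 30, and the 318 mm backrest starts at the seat top, so the overall height is 445 + 30 + 318 = 793 mm.


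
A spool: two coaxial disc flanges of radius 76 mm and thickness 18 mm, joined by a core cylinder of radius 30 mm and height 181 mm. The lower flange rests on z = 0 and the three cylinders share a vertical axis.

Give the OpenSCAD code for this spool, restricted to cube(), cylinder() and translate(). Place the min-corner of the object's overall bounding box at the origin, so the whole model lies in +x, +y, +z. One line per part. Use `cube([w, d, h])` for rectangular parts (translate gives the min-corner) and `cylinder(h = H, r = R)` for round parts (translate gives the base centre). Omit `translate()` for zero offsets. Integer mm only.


translate([76, 76, 0]) cylinder(h = 18, r = 76);
translate([76, 76, 18]) cylinder(h = 181, r = 30);
translate([76, 76, 199]) cylinder(h = 18, r = 76);


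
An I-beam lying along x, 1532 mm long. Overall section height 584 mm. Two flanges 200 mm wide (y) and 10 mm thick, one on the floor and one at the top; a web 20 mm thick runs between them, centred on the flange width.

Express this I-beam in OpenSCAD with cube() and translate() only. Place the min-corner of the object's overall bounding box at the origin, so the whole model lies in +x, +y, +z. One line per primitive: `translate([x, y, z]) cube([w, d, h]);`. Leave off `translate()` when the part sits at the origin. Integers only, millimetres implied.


cube([1532, 200, 10]);
translate([0, 90, 10]) cube([1532, 20, 564]);
translate([0, 0, 574]) cube([1532, 200, 10]);


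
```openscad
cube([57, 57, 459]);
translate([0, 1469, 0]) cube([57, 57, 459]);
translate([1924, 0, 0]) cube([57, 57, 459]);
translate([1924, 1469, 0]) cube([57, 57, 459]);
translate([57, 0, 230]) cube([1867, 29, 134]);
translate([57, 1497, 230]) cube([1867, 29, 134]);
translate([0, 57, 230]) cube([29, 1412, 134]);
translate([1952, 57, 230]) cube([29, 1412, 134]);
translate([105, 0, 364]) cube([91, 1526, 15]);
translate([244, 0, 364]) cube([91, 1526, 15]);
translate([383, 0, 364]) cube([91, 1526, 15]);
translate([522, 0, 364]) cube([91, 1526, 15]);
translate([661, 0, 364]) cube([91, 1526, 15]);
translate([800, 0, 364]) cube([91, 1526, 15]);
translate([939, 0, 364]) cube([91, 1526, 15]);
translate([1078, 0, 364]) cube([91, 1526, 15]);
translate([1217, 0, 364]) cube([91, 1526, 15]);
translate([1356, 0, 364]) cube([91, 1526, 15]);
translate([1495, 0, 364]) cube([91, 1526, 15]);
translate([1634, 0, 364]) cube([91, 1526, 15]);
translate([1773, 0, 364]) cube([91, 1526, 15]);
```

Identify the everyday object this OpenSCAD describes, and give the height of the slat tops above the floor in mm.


A bed frame. The slat-top height is 379 mm.

Four posts, four rails, and a row of slats — a bed frame. Slats sit on the rails at z = 230 + 134 = 364; with slat thickness 15, the top is 379 mm.


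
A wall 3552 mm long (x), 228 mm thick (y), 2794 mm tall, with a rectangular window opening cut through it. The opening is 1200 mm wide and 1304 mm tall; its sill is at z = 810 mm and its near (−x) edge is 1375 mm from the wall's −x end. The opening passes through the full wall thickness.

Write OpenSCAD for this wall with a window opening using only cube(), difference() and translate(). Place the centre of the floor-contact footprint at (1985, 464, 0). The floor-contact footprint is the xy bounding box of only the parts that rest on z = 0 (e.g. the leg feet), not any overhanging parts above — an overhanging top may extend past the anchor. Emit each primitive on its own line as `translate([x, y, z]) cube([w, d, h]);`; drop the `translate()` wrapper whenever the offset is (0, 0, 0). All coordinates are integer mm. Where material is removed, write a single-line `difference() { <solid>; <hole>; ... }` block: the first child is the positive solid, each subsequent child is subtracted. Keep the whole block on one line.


difference() { translate([209, 350, 0]) cube([3552, 228, 2794]); translate([1584, 350, 810]) cube([1200, 228, 1304]); }


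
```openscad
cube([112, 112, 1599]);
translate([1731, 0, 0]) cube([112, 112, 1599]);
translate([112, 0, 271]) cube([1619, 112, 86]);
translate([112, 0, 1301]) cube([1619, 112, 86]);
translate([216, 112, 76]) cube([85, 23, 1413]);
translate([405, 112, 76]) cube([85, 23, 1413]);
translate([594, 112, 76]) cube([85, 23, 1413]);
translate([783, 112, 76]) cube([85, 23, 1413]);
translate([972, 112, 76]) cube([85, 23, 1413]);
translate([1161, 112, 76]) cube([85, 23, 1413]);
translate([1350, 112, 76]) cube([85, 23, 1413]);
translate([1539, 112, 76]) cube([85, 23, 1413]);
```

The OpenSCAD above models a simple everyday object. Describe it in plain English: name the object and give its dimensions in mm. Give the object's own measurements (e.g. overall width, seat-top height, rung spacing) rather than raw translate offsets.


A fence section. Two 112×112 mm posts, 1599 mm tall, stand on the floor with a clear span of 1619 mm between their inner faces. Two horizontal rails of 112×86 mm section span the gap between the posts with their undersides at z = 271 mm and z = 1301 mm, flush with the posts' −y face. 8 pickets, each 85 mm wide, 23 mm thick and 1413 mm tall, are fixed to the +y face of the rails with their bottoms at z = 76 mm, spaced across the span with a 104 mm gap after the −x post and between neighbouring pickets, with 107 mm left before the +x post.


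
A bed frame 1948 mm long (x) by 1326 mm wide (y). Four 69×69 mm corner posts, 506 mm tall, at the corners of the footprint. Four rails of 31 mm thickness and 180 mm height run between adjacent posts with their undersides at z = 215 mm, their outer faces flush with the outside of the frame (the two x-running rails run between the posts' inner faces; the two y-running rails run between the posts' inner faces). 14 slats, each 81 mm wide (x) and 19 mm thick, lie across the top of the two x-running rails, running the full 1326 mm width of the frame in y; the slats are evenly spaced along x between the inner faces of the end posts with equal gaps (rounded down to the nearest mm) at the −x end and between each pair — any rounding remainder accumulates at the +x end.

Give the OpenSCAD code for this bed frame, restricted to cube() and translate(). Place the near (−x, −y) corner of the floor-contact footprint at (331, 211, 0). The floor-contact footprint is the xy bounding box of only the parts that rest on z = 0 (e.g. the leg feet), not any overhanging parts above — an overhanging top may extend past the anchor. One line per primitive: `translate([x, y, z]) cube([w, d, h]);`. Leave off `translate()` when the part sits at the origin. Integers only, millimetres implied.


// slat z = rail_z + rail_h = 215 + 180 = 395
// slat gap = ⌊(1810 − 14·81) / 15⌋ = 45
translate([331, 211, 0]) cube([69, 69, 506]);
translate([331, 1468, 0]) cube([69, 69, 506]);
translate([2210, 211, 0]) cube([69, 69, 506]);
translate([2210, 1468, 0]) cube([69, 69, 506]);
translate([400, 211, 215]) cube([1810, 31, 180]);
translate([400, 1506, 215]) cube([1810, 31, 180]);
translate([331, 280, 215]) cube([31, 1188, 180]);
translate([2248, 280, 215]) cube([31, 1188, 180]);
translate([445, 211, 395]) cube([81, 1326, 19]);
translate([571, 211, 395]) cube([81, 1326, 19]);
translate([697, 211, 395]) cube([81, 1326, 19]);
translate([823, 211, 395]) cube([81, 1326, 19]);
translate([949, 211, 395]) cube([81, 1326, 19]);
translate([1075, 211, 395]) cube([81, 1326, 19]);
translate([1201, 211, 395]) cube([81, 1326, 19]);
translate([1327, 211, 395]) cube([81, 1326, 19]);
translate([1453, 211, 395]) cube([81, 1326, 19]);
translate([1579, 211, 395]) cube([81, 1326, 19]);
translate([1705, 211, 395]) cube([81, 1326, 19]);
translate([1831, 211, 395]) cube([81, 1326, 19]);
translate([1957, 211, 395]) cube([81, 1326, 19]);
translate([2083, 211, 395]) cube([81, 1326, 19]);


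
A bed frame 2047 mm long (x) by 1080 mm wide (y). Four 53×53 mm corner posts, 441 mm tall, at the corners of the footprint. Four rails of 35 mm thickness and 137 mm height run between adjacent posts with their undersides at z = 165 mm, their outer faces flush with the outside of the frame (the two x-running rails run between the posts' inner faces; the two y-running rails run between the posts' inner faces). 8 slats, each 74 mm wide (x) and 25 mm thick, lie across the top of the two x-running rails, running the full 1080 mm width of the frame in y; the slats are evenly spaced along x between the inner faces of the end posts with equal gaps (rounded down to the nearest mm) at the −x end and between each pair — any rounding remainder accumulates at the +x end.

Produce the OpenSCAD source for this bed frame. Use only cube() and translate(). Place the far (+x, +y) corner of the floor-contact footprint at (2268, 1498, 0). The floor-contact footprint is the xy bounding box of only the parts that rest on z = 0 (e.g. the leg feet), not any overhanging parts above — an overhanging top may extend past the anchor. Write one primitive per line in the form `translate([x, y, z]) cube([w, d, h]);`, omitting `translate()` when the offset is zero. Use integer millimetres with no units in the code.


translate([221, 418, 0]) cube([53, 53, 441]);
translate([221, 1445, 0]) cube([53, 53, 441]);
translate([2215, 418, 0]) cube([53, 53, 441]);
translate([2215, 1445, 0]) cube([53, 53, 441]);
translate([274, 418, 165]) cube([1941, 35, 137]);
translate([274, 1463, 165]) cube([1941, 35, 137]);
translate([221, 471, 165]) cube([35, 974, 137]);
translate([2233, 471, 165]) cube([35, 974, 137]);
translate([423, 418, 302]) cube([74, 1080, 25]);
translate([646, 418, 302]) cube([74, 1080, 25]);
translate([869, 418, 302]) cube([74, 1080, 25]);
translate([1092, 418, 302]) cube([74, 1080, 25]);
translate([1315, 418, 302]) cube([74, 1080, 25]);
translate([1538, 418, 302]) cube([74, 1080, 25]);
translate([1761, 418, 302]) cube([74, 1080, 25]);
translate([1984, 418, 302]) cube([74, 1080, 25]);
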